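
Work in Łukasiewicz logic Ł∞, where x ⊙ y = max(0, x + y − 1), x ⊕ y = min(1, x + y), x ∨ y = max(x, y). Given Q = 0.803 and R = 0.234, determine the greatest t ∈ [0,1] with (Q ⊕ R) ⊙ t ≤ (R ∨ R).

Q ⊕ R = min(1, 0.803 + 0.234) = min(1, 1.037) = 1.000
So the left factor is Q ⊕ R = 1.000.
R ∨ R = max(0.234, 0.234) = 0.234
So the right-hand bound is R ∨ R = 0.234.
The residuum of the Łukasiewicz t-norm gives the supremum: min(1, 1 − 1.000 + 0.234).
1 − 1.000 + 0.234 = 0.234, so t = min(1, 0.234) = 0.234.
Check: 1.000 ⊙ 0.234 = max(0, 0.234) = 0.234 ≤ 0.234.

0.234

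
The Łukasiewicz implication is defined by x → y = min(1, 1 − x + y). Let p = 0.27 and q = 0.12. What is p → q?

0.85

p → q = min(1, 1 − 0.27 + 0.12) = min(1, 0.85) = 0.85
For comparison, the Gödel implication (1 if x ≤ y else y) would give 0.12.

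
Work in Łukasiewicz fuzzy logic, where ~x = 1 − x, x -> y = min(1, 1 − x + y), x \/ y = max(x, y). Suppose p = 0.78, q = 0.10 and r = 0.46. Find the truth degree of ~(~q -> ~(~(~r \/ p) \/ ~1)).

0.12

~q = 1 − 0.10 = 0.90
~r = 1 − 0.46 = 0.54
~r \/ p = max(0.54, 0.78) = 0.78
~(~r \/ p) = 1 − 0.78 = 0.22
~1 = 1 − 1.00 = 0.00
~(~r \/ p) \/ ~1 = max(0.22, 0.00) = 0.22
~(~(~r \/ p) \/ ~1) = 1 − 0.22 = 0.78
~q -> ~(~(~r \/ p) \/ ~1) = min(1, 1 − 0.90 + 0.78) = min(1, 0.88) = 0.88
~(~q -> ~(~(~r \/ p) \/ ~1)) = 1 − 0.88 = 0.12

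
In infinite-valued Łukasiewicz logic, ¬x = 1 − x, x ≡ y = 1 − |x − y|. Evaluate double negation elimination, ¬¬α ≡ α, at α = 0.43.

1.00

¬α = 1 − 0.43 = 0.57
¬¬α = 1 − 0.57 = 0.43
¬¬α ≡ α = 1 − |0.43 − 0.43| = 1 − 0.00 = 1.00
(As expected: always 1 in Ł∞ since negation is involutive.)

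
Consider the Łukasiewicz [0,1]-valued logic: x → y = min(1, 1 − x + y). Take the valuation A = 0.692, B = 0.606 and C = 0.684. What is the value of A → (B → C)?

B → C = min(1, 1 − 0.606 + 0.684) = min(1, 1.078) = 1.000
A → (B → C) = min(1, 1 − 0.692 + 1.000) = min(1, 1.308) = 1.000

1.000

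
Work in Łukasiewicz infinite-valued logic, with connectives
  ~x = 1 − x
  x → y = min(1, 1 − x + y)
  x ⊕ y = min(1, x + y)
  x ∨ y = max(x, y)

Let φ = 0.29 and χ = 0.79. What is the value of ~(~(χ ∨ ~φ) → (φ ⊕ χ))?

~φ = 1 − 0.29 = 0.71
χ ∨ ~φ = max(0.79, 0.71) = 0.79
~(χ ∨ ~φ) = 1 − 0.79 = 0.21
φ ⊕ χ = min(1, 0.29 + 0.79) = min(1, 1.08) = 1.00
~(χ ∨ ~φ) → (φ ⊕ χ) = min(1, 1 − 0.21 + 1.00) = min(1, 1.79) = 1.00
~(~(χ ∨ ~φ) → (φ ⊕ χ)) = 1 − 1.00 = 0.00

0.00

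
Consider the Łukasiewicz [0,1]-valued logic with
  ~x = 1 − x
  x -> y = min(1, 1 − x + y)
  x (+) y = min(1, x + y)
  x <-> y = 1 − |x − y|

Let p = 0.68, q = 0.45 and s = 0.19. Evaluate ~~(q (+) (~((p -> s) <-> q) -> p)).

1.00

p -> s = min(1, 1 − 0.68 + 0.19) = min(1, 0.51) = 0.51
(p -> s) <-> q = 1 − |0.51 − 0.45| = 1 − 0.06 = 0.94
~((p -> s) <-> q) = 1 − 0.94 = 0.06
~((p -> s) <-> q) -> p = min(1, 1 − 0.06 + 0.68) = min(1, 1.62) = 1.00
q (+) (~((p -> s) <-> q) -> p) = min(1, 0.45 + 1.00) = min(1, 1.45) = 1.00
~(q (+) (~((p -> s) <-> q) -> p)) = 1 − 1.00 = 0.00
~~(q (+) (~((p -> s) <-> q) -> p)) = 1 − 0.00 = 1.00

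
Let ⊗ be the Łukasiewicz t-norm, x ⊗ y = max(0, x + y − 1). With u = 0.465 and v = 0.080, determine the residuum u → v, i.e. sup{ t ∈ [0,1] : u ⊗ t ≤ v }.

0.615

The residuum of the Łukasiewicz t-norm gives the supremum: min(1, 1 − 0.465 + 0.080).
1 − 0.465 + 0.080 = 0.615, so t = min(1, 0.615) = 0.615.
Check: 0.465 ⊗ 0.615 = max(0, 0.080) = 0.080 ≤ 0.080.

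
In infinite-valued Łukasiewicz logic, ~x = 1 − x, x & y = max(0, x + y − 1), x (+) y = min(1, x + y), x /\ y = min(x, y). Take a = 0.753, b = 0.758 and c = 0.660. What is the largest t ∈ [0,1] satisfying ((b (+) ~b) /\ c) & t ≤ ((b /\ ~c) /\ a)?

~b = 1 − 0.758 = 0.242
b (+) ~b = min(1, 0.758 + 0.242) = min(1, 1.000) = 1.000
(b (+) ~b) /\ c = min(1.000, 0.660) = 0.660
So the left factor is (b (+) ~b) /\ c = 0.660.
~c = 1 − 0.660 = 0.340
b /\ ~c = min(0.758, 0.340) = 0.340
(b /\ ~c) /\ a = min(0.340, 0.753) = 0.340
So the right-hand bound is (b /\ ~c) /\ a = 0.340.
The residuum of the Łukasiewicz t-norm gives the supremum: min(1, 1 − 0.660 + 0.340).
1 − 0.660 + 0.340 = 0.680, so t = min(1, 0.680) = 0.680.
Check: 0.660 & 0.680 = max(0, 0.340) = 0.340 ≤ 0.340.

0.680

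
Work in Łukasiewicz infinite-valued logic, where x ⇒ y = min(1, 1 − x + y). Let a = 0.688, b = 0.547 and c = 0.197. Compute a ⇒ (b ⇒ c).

0.962

b ⇒ c = min(1, 1 − 0.547 + 0.197) = min(1, 0.650) = 0.650
a ⇒ (b ⇒ c) = min(1, 1 − 0.688 + 0.650) = min(1, 0.962) = 0.962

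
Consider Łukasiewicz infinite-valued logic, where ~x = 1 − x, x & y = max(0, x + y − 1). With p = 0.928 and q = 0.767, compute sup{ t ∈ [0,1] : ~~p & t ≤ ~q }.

0.305

~p = 1 − 0.928 = 0.072
~~p = 1 − 0.072 = 0.928
So the left factor is ~~p = 0.928.
~q = 1 − 0.767 = 0.233
So the right-hand bound is ~q = 0.233.
The residuum of the Łukasiewicz t-norm gives the supremum: min(1, 1 − 0.928 + 0.233).
1 − 0.928 + 0.233 = 0.305, so t = min(1, 0.305) = 0.305.
Check: 0.928 & 0.305 = max(0, 0.233) = 0.233 ≤ 0.233.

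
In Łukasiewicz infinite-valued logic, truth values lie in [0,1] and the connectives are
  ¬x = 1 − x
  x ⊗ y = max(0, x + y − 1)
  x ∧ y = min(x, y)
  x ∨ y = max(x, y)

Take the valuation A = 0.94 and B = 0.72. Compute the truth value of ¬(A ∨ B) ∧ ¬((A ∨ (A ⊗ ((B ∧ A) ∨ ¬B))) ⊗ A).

0.06

A ∨ B = max(0.94, 0.72) = 0.94
¬(A ∨ B) = 1 − 0.94 = 0.06
B ∧ A = min(0.72, 0.94) = 0.72
¬B = 1 − 0.72 = 0.28
(B ∧ A) ∨ ¬B = max(0.72, 0.28) = 0.72
A ⊗ ((B ∧ A) ∨ ¬B) = max(0, 0.94 + 0.72 − 1) = max(0, 0.66) = 0.66
A ∨ (A ⊗ ((B ∧ A) ∨ ¬B)) = max(0.94, 0.66) = 0.94
(A ∨ (A ⊗ ((B ∧ A) ∨ ¬B))) ⊗ A = max(0, 0.94 + 0.94 − 1) = max(0, 0.88) = 0.88
¬((A ∨ (A ⊗ ((B ∧ A) ∨ ¬B))) ⊗ A) = 1 − 0.88 = 0.12
¬(A ∨ B) ∧ ¬((A ∨ (A ⊗ ((B ∧ A) ∨ ¬B))) ⊗ A) = min(0.06, 0.12) = 0.06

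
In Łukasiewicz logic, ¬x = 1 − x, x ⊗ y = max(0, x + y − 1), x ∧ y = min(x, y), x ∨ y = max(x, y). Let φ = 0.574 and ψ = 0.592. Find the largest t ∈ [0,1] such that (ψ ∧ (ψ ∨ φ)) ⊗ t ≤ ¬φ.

0.834

ψ ∨ φ = max(0.592, 0.574) = 0.592
ψ ∧ (ψ ∨ φ) = min(0.592, 0.592) = 0.592
So the left factor is ψ ∧ (ψ ∨ φ) = 0.592.
¬φ = 1 − 0.574 = 0.426
So the right-hand bound is ¬φ = 0.426.
The residuum of the Łukasiewicz t-norm gives the supremum: min(1, 1 − 0.592 + 0.426).
1 − 0.592 + 0.426 = 0.834, so t = min(1, 0.834) = 0.834.
Check: 0.592 ⊗ 0.834 = max(0, 0.426) = 0.426 ≤ 0.426.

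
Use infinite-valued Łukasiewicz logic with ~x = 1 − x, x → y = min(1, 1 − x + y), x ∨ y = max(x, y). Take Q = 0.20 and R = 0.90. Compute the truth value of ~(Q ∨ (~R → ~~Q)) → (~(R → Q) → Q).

~R = 1 − 0.90 = 0.10
~Q = 1 − 0.20 = 0.80
~~Q = 1 − 0.80 = 0.20
~R → ~~Q = min(1, 1 − 0.10 + 0.20) = min(1, 1.10) = 1.00
Q ∨ (~R → ~~Q) = max(0.20, 1.00) = 1.00
~(Q ∨ (~R → ~~Q)) = 1 − 1.00 = 0.00
R → Q = min(1, 1 − 0.90 + 0.20) = min(1, 0.30) = 0.30
~(R → Q) = 1 − 0.30 = 0.70
~(R → Q) → Q = min(1, 1 − 0.70 + 0.20) = min(1, 0.50) = 0.50
~(Q ∨ (~R → ~~Q)) → (~(R → Q) → Q) = min(1, 1 − 0.00 + 0.50) = min(1, 1.50) = 1.00

1.00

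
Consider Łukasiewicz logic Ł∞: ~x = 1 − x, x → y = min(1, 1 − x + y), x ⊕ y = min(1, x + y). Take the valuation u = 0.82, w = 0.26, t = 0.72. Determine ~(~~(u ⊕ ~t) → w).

~t = 1 − 0.72 = 0.28
u ⊕ ~t = min(1, 0.82 + 0.28) = min(1, 1.10) = 1.00
~(u ⊕ ~t) = 1 − 1.00 = 0.00
~~(u ⊕ ~t) = 1 − 0.00 = 1.00
~~(u ⊕ ~t) → w = min(1, 1 − 1.00 + 0.26) = min(1, 0.26) = 0.26
~(~~(u ⊕ ~t) → w) = 1 − 0.26 = 0.74

0.74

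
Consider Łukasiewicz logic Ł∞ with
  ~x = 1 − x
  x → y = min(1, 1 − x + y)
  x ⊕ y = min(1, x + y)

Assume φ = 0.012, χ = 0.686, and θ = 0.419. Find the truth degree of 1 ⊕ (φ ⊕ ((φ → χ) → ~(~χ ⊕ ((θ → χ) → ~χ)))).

1.000

φ → χ = min(1, 1 − 0.012 + 0.686) = min(1, 1.674) = 1.000
~χ = 1 − 0.686 = 0.314
θ → χ = min(1, 1 − 0.419 + 0.686) = min(1, 1.267) = 1.000
(θ → χ) → ~χ = min(1, 1 − 1.000 + 0.314) = min(1, 0.314) = 0.314
~χ ⊕ ((θ → χ) → ~χ) = min(1, 0.314 + 0.314) = min(1, 0.628) = 0.628
~(~χ ⊕ ((θ → χ) → ~χ)) = 1 − 0.628 = 0.372
(φ → χ) → ~(~χ ⊕ ((θ → χ) → ~χ)) = min(1, 1 − 1.000 + 0.372) = min(1, 0.372) = 0.372
φ ⊕ ((φ → χ) → ~(~χ ⊕ ((θ → χ) → ~χ))) = min(1, 0.012 + 0.372) = min(1, 0.384) = 0.384
1 ⊕ (φ ⊕ ((φ → χ) → ~(~χ ⊕ ((θ → χ) → ~χ)))) = min(1, 1.000 + 0.384) = min(1, 1.384) = 1.000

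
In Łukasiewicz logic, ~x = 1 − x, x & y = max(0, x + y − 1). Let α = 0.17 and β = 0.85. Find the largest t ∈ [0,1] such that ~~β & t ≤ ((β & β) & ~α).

0.68

~β = 1 − 0.85 = 0.15
~~β = 1 − 0.15 = 0.85
So the left factor is ~~β = 0.85.
β & β = max(0, 0.85 + 0.85 − 1) = max(0, 0.70) = 0.70
~α = 1 − 0.17 = 0.83
(β & β) & ~α = max(0, 0.70 + 0.83 − 1) = max(0, 0.53) = 0.53
So the right-hand bound is (β & β) & ~α = 0.53.
The residuum of the Łukasiewicz t-norm gives the supremum: min(1, 1 − 0.85 + 0.53).
1 − 0.85 + 0.53 = 0.68, so t = min(1, 0.68) = 0.68.
Check: 0.85 & 0.68 = max(0, 0.53) = 0.53 ≤ 0.53.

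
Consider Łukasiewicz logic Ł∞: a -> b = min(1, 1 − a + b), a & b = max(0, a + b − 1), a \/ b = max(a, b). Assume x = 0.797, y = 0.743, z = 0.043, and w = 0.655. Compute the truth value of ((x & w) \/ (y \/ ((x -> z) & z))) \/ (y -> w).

x & w = max(0, 0.797 + 0.655 − 1) = max(0, 0.452) = 0.452
x -> z = min(1, 1 − 0.797 + 0.043) = min(1, 0.246) = 0.246
(x -> z) & z = max(0, 0.246 + 0.043 − 1) = max(0, -0.711) = 0.000
y \/ ((x -> z) & z) = max(0.743, 0.000) = 0.743
(x & w) \/ (y \/ ((x -> z) & z)) = max(0.452, 0.743) = 0.743
y -> w = min(1, 1 − 0.743 + 0.655) = min(1, 0.912) = 0.912
((x & w) \/ (y \/ ((x -> z) & z))) \/ (y -> w) = max(0.743, 0.912) = 0.912

0.912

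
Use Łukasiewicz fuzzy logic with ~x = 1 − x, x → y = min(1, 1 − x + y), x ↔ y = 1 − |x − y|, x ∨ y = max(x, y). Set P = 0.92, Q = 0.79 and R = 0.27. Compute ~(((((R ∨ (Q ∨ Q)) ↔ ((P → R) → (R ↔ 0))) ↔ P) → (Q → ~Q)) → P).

Q ∨ Q = max(0.79, 0.79) = 0.79
R ∨ (Q ∨ Q) = max(0.27, 0.79) = 0.79
P → R = min(1, 1 − 0.92 + 0.27) = min(1, 0.35) = 0.35
R ↔ 0 = 1 − |0.27 − 0.00| = 1 − 0.27 = 0.73
(P → R) → (R ↔ 0) = min(1, 1 − 0.35 + 0.73) = min(1, 1.38) = 1.00
(R ∨ (Q ∨ Q)) ↔ ((P → R) → (R ↔ 0)) = 1 − |0.79 − 1.00| = 1 − 0.21 = 0.79
((R ∨ (Q ∨ Q)) ↔ ((P → R) → (R ↔ 0))) ↔ P = 1 − |0.79 − 0.92| = 1 − 0.13 = 0.87
~Q = 1 − 0.79 = 0.21
Q → ~Q = min(1, 1 − 0.79 + 0.21) = min(1, 0.42) = 0.42
(((R ∨ (Q ∨ Q)) ↔ ((P → R) → (R ↔ 0))) ↔ P) → (Q → ~Q) = min(1, 1 − 0.87 + 0.42) = min(1, 0.55) = 0.55
((((R ∨ (Q ∨ Q)) ↔ ((P → R) → (R ↔ 0))) ↔ P) → (Q → ~Q)) → P = min(1, 1 − 0.55 + 0.92) = min(1, 1.37) = 1.00
~(((((R ∨ (Q ∨ Q)) ↔ ((P → R) → (R ↔ 0))) ↔ P) → (Q → ~Q)) → P) = 1 − 1.00 = 0.00

0.00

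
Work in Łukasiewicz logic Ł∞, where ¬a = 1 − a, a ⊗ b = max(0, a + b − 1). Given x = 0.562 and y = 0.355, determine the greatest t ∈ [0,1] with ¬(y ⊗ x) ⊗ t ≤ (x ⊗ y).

0.000

y ⊗ x = max(0, 0.355 + 0.562 − 1) = max(0, -0.083) = 0.000
¬(y ⊗ x) = 1 − 0.000 = 1.000
So the left factor is ¬(y ⊗ x) = 1.000.
x ⊗ y = max(0, 0.562 + 0.355 − 1) = max(0, -0.083) = 0.000
So the right-hand bound is x ⊗ y = 0.000.
The residuum of the Łukasiewicz t-norm gives the supremum: min(1, 1 − 1.000 + 0.000).
1 − 1.000 + 0.000 = 0.000, so t = min(1, 0.000) = 0.000.
Check: 1.000 ⊗ 0.000 = max(0, 0.000) = 0.000 ≤ 0.000.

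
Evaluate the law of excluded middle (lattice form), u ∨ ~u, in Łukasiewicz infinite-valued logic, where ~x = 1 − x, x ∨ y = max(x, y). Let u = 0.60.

~u = 1 − 0.60 = 0.40
u ∨ ~u = max(0.60, 0.40) = 0.60
(The value 0.60 < 1 shows this instance is not satisfied; not a Ł∞-tautology — its value is max(a, 1−a).)

0.60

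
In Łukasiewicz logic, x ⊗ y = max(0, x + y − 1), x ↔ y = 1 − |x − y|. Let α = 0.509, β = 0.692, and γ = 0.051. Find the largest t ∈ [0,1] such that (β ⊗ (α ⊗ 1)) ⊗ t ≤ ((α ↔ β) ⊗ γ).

0.799

α ⊗ 1 = max(0, 0.509 + 1.000 − 1) = max(0, 0.509) = 0.509
β ⊗ (α ⊗ 1) = max(0, 0.692 + 0.509 − 1) = max(0, 0.201) = 0.201
So the left factor is β ⊗ (α ⊗ 1) = 0.201.
α ↔ β = 1 − |0.509 − 0.692| = 1 − 0.183 = 0.817
(α ↔ β) ⊗ γ = max(0, 0.817 + 0.051 − 1) = max(0, -0.132) = 0.000
So the right-hand bound is (α ↔ β) ⊗ γ = 0.000.
The residuum of the Łukasiewicz t-norm gives the supremum: min(1, 1 − 0.201 + 0.000).
1 − 0.201 + 0.000 = 0.799, so t = min(1, 0.799) = 0.799.
Check: 0.201 ⊗ 0.799 = max(0, 0.000) = 0.000 ≤ 0.000.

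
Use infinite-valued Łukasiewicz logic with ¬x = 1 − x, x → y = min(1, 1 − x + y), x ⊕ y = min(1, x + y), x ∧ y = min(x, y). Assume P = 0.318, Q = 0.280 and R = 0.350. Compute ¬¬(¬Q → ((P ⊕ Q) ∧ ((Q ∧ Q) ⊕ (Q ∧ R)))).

0.840

¬Q = 1 − 0.280 = 0.720
P ⊕ Q = min(1, 0.318 + 0.280) = min(1, 0.598) = 0.598
Q ∧ Q = min(0.280, 0.280) = 0.280
Q ∧ R = min(0.280, 0.350) = 0.280
(Q ∧ Q) ⊕ (Q ∧ R) = min(1, 0.280 + 0.280) = min(1, 0.560) = 0.560
(P ⊕ Q) ∧ ((Q ∧ Q) ⊕ (Q ∧ R)) = min(0.598, 0.560) = 0.560
¬Q → ((P ⊕ Q) ∧ ((Q ∧ Q) ⊕ (Q ∧ R))) = min(1, 1 − 0.720 + 0.560) = min(1, 0.840) = 0.840
¬(¬Q → ((P ⊕ Q) ∧ ((Q ∧ Q) ⊕ (Q ∧ R)))) = 1 − 0.840 = 0.160
¬¬(¬Q → ((P ⊕ Q) ∧ ((Q ∧ Q) ⊕ (Q ∧ R)))) = 1 − 0.160 = 0.840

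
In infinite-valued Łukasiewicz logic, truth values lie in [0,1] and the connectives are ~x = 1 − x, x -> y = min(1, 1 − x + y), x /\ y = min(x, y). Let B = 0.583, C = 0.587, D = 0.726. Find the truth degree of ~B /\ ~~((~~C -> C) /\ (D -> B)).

~B = 1 − 0.583 = 0.417
~C = 1 − 0.587 = 0.413
~~C = 1 − 0.413 = 0.587
~~C -> C = min(1, 1 − 0.587 + 0.587) = min(1, 1.000) = 1.000
D -> B = min(1, 1 − 0.726 + 0.583) = min(1, 0.857) = 0.857
(~~C -> C) /\ (D -> B) = min(1.000, 0.857) = 0.857
~((~~C -> C) /\ (D -> B)) = 1 − 0.857 = 0.143
~~((~~C -> C) /\ (D -> B)) = 1 − 0.143 = 0.857
~B /\ ~~((~~C -> C) /\ (D -> B)) = min(0.417, 0.857) = 0.417

0.417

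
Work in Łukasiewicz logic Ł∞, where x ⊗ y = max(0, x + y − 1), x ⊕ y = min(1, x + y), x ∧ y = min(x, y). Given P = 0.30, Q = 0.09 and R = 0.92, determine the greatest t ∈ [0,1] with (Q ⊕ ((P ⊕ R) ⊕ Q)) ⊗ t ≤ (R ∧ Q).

P ⊕ R = min(1, 0.30 + 0.92) = min(1, 1.22) = 1.00
(P ⊕ R) ⊕ Q = min(1, 1.00 + 0.09) = min(1, 1.09) = 1.00
Q ⊕ ((P ⊕ R) ⊕ Q) = min(1, 0.09 + 1.00) = min(1, 1.09) = 1.00
So the left factor is Q ⊕ ((P ⊕ R) ⊕ Q) = 1.00.
R ∧ Q = min(0.92, 0.09) = 0.09
So the right-hand bound is R ∧ Q = 0.09.
The residuum of the Łukasiewicz t-norm gives the supremum: min(1, 1 − 1.00 + 0.09).
1 − 1.00 + 0.09 = 0.09, so t = min(1, 0.09) = 0.09.
Check: 1.00 ⊗ 0.09 = max(0, 0.09) = 0.09 ≤ 0.09.

0.09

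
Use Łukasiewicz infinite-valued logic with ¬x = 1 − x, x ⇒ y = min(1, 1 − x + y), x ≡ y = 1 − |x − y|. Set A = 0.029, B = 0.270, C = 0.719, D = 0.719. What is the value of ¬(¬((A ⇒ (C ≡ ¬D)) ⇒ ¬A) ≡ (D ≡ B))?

0.522

¬D = 1 − 0.719 = 0.281
C ≡ ¬D = 1 − |0.719 − 0.281| = 1 − 0.438 = 0.562
A ⇒ (C ≡ ¬D) = min(1, 1 − 0.029 + 0.562) = min(1, 1.533) = 1.000
¬A = 1 − 0.029 = 0.971
(A ⇒ (C ≡ ¬D)) ⇒ ¬A = min(1, 1 − 1.000 + 0.971) = min(1, 0.971) = 0.971
¬((A ⇒ (C ≡ ¬D)) ⇒ ¬A) = 1 − 0.971 = 0.029
D ≡ B = 1 − |0.719 − 0.270| = 1 − 0.449 = 0.551
¬((A ⇒ (C ≡ ¬D)) ⇒ ¬A) ≡ (D ≡ B) = 1 − |0.029 − 0.551| = 1 − 0.522 = 0.478
¬(¬((A ⇒ (C ≡ ¬D)) ⇒ ¬A) ≡ (D ≡ B)) = 1 − 0.478 = 0.522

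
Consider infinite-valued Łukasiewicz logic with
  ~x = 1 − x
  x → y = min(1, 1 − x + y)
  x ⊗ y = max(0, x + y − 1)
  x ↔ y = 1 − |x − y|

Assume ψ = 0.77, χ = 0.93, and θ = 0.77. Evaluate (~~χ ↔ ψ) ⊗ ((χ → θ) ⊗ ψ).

~χ = 1 − 0.93 = 0.07
~~χ = 1 − 0.07 = 0.93
~~χ ↔ ψ = 1 − |0.93 − 0.77| = 1 − 0.16 = 0.84
χ → θ = min(1, 1 − 0.93 + 0.77) = min(1, 0.84) = 0.84
(χ → θ) ⊗ ψ = max(0, 0.84 + 0.77 − 1) = max(0, 0.61) = 0.61
(~~χ ↔ ψ) ⊗ ((χ → θ) ⊗ ψ) = max(0, 0.84 + 0.61 − 1) = max(0, 0.45) = 0.45

0.45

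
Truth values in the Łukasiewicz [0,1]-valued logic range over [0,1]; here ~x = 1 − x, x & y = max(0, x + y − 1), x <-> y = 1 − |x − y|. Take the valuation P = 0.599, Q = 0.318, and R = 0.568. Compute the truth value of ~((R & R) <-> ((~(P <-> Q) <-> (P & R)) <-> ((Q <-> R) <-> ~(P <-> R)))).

0.259

R & R = max(0, 0.568 + 0.568 − 1) = max(0, 0.136) = 0.136
P <-> Q = 1 − |0.599 − 0.318| = 1 − 0.281 = 0.719
~(P <-> Q) = 1 − 0.719 = 0.281
P & R = max(0, 0.599 + 0.568 − 1) = max(0, 0.167) = 0.167
~(P <-> Q) <-> (P & R) = 1 − |0.281 − 0.167| = 1 − 0.114 = 0.886
Q <-> R = 1 − |0.318 − 0.568| = 1 − 0.250 = 0.750
P <-> R = 1 − |0.599 − 0.568| = 1 − 0.031 = 0.969
~(P <-> R) = 1 − 0.969 = 0.031
(Q <-> R) <-> ~(P <-> R) = 1 − |0.750 − 0.031| = 1 − 0.719 = 0.281
(~(P <-> Q) <-> (P & R)) <-> ((Q <-> R) <-> ~(P <-> R)) = 1 − |0.886 − 0.281| = 1 − 0.605 = 0.395
(R & R) <-> ((~(P <-> Q) <-> (P & R)) <-> ((Q <-> R) <-> ~(P <-> R))) = 1 − |0.136 − 0.395| = 1 − 0.259 = 0.741
~((R & R) <-> ((~(P <-> Q) <-> (P & R)) <-> ((Q <-> R) <-> ~(P <-> R)))) = 1 − 0.741 = 0.259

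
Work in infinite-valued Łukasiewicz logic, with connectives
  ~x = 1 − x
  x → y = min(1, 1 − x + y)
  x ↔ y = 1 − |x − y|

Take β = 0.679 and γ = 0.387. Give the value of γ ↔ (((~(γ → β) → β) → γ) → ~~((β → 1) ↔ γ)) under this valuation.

0.387

γ → β = min(1, 1 − 0.387 + 0.679) = min(1, 1.292) = 1.000
~(γ → β) = 1 − 1.000 = 0.000
~(γ → β) → β = min(1, 1 − 0.000 + 0.679) = min(1, 1.679) = 1.000
(~(γ → β) → β) → γ = min(1, 1 − 1.000 + 0.387) = min(1, 0.387) = 0.387
β → 1 = min(1, 1 − 0.679 + 1.000) = min(1, 1.321) = 1.000
(β → 1) ↔ γ = 1 − |1.000 − 0.387| = 1 − 0.613 = 0.387
~((β → 1) ↔ γ) = 1 − 0.387 = 0.613
~~((β → 1) ↔ γ) = 1 − 0.613 = 0.387
((~(γ → β) → β) → γ) → ~~((β → 1) ↔ γ) = min(1, 1 − 0.387 + 0.387) = min(1, 1.000) = 1.000
γ ↔ (((~(γ → β) → β) → γ) → ~~((β → 1) ↔ γ)) = 1 − |0.387 − 1.000| = 1 − 0.613 = 0.387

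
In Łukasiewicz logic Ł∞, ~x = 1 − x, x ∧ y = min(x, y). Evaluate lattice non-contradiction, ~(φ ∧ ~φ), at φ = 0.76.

0.76

~φ = 1 − 0.76 = 0.24
φ ∧ ~φ = min(0.76, 0.24) = 0.24
~(φ ∧ ~φ) = 1 − 0.24 = 0.76
(The value 0.76 < 1 shows this instance is not satisfied; not a Ł∞-tautology — its value is 1 − min(a, 1−a).)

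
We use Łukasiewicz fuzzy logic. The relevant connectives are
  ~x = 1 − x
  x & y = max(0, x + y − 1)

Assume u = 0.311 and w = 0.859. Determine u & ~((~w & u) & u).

0.311

~w = 1 − 0.859 = 0.141
~w & u = max(0, 0.141 + 0.311 − 1) = max(0, -0.548) = 0.000
(~w & u) & u = max(0, 0.000 + 0.311 − 1) = max(0, -0.689) = 0.000
~((~w & u) & u) = 1 − 0.000 = 1.000
u & ~((~w & u) & u) = max(0, 0.311 + 1.000 − 1) = max(0, 0.311) = 0.311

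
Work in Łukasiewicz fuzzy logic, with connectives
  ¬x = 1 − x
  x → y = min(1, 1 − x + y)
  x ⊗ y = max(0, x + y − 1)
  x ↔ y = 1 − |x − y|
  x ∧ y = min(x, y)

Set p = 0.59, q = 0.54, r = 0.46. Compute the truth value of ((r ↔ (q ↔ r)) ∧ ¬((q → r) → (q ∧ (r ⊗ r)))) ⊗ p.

0.13

q ↔ r = 1 − |0.54 − 0.46| = 1 − 0.08 = 0.92
r ↔ (q ↔ r) = 1 − |0.46 − 0.92| = 1 − 0.46 = 0.54
q → r = min(1, 1 − 0.54 + 0.46) = min(1, 0.92) = 0.92
r ⊗ r = max(0, 0.46 + 0.46 − 1) = max(0, -0.08) = 0.00
q ∧ (r ⊗ r) = min(0.54, 0.00) = 0.00
(q → r) → (q ∧ (r ⊗ r)) = min(1, 1 − 0.92 + 0.00) = min(1, 0.08) = 0.08
¬((q → r) → (q ∧ (r ⊗ r))) = 1 − 0.08 = 0.92
(r ↔ (q ↔ r)) ∧ ¬((q → r) → (q ∧ (r ⊗ r))) = min(0.54, 0.92) = 0.54
((r ↔ (q ↔ r)) ∧ ¬((q → r) → (q ∧ (r ⊗ r)))) ⊗ p = max(0, 0.54 + 0.59 − 1) = max(0, 0.13) = 0.13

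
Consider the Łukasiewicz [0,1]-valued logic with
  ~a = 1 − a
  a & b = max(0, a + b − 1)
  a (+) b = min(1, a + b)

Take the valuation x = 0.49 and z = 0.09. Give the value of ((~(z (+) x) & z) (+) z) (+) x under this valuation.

0.58

z (+) x = min(1, 0.09 + 0.49) = min(1, 0.58) = 0.58
~(z (+) x) = 1 − 0.58 = 0.42
~(z (+) x) & z = max(0, 0.42 + 0.09 − 1) = max(0, -0.49) = 0.00
(~(z (+) x) & z) (+) z = min(1, 0.00 + 0.09) = min(1, 0.09) = 0.09
((~(z (+) x) & z) (+) z) (+) x = min(1, 0.09 + 0.49) = min(1, 0.58) = 0.58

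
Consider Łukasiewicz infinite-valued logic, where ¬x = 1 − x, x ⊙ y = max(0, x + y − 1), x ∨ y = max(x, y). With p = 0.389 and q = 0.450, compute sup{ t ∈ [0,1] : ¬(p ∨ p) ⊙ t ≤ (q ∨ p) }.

p ∨ p = max(0.389, 0.389) = 0.389
¬(p ∨ p) = 1 − 0.389 = 0.611
So the left factor is ¬(p ∨ p) = 0.611.
q ∨ p = max(0.450, 0.389) = 0.450
So the right-hand bound is q ∨ p = 0.450.
The residuum of the Łukasiewicz t-norm gives the supremum: min(1, 1 − 0.611 + 0.450).
1 − 0.611 + 0.450 = 0.839, so t = min(1, 0.839) = 0.839.
Check: 0.611 ⊙ 0.839 = max(0, 0.450) = 0.450 ≤ 0.450.

0.839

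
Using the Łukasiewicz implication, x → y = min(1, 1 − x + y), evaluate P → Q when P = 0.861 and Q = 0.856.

P → Q = min(1, 1 − 0.861 + 0.856) = min(1, 0.995) = 0.995
For comparison, the Gödel implication (1 if x ≤ y else y) would give 0.856.

0.995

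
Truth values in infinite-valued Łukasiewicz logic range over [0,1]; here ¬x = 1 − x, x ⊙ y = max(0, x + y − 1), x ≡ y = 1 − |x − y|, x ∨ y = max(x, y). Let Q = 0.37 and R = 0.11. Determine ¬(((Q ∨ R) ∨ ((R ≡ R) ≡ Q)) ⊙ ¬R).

Q ∨ R = max(0.37, 0.11) = 0.37
R ≡ R = 1 − |0.11 − 0.11| = 1 − 0.00 = 1.00
(R ≡ R) ≡ Q = 1 − |1.00 − 0.37| = 1 − 0.63 = 0.37
(Q ∨ R) ∨ ((R ≡ R) ≡ Q) = max(0.37, 0.37) = 0.37
¬R = 1 − 0.11 = 0.89
((Q ∨ R) ∨ ((R ≡ R) ≡ Q)) ⊙ ¬R = max(0, 0.37 + 0.89 − 1) = max(0, 0.26) = 0.26
¬(((Q ∨ R) ∨ ((R ≡ R) ≡ Q)) ⊙ ¬R) = 1 − 0.26 = 0.74

0.74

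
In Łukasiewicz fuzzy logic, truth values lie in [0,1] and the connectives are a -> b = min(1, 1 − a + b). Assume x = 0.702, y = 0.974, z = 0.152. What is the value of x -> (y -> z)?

0.476

y -> z = min(1, 1 − 0.974 + 0.152) = min(1, 0.178) = 0.178
x -> (y -> z) = min(1, 1 − 0.702 + 0.178) = min(1, 0.476) = 0.476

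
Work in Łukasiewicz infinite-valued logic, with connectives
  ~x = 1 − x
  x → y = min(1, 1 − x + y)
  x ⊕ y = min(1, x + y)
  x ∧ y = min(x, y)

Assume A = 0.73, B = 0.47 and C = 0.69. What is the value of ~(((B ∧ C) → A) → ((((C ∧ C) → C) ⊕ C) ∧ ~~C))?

0.31

B ∧ C = min(0.47, 0.69) = 0.47
(B ∧ C) → A = min(1, 1 − 0.47 + 0.73) = min(1, 1.26) = 1.00
C ∧ C = min(0.69, 0.69) = 0.69
(C ∧ C) → C = min(1, 1 − 0.69 + 0.69) = min(1, 1.00) = 1.00
((C ∧ C) → C) ⊕ C = min(1, 1.00 + 0.69) = min(1, 1.69) = 1.00
~C = 1 − 0.69 = 0.31
~~C = 1 − 0.31 = 0.69
(((C ∧ C) → C) ⊕ C) ∧ ~~C = min(1.00, 0.69) = 0.69
((B ∧ C) → A) → ((((C ∧ C) → C) ⊕ C) ∧ ~~C) = min(1, 1 − 1.00 + 0.69) = min(1, 0.69) = 0.69
~(((B ∧ C) → A) → ((((C ∧ C) → C) ⊕ C) ∧ ~~C)) = 1 − 0.69 = 0.31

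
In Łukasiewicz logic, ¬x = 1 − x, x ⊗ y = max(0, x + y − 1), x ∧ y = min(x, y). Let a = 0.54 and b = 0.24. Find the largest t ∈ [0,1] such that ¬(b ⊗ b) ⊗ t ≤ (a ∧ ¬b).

b ⊗ b = max(0, 0.24 + 0.24 − 1) = max(0, -0.52) = 0.00
¬(b ⊗ b) = 1 − 0.00 = 1.00
So the left factor is ¬(b ⊗ b) = 1.00.
¬b = 1 − 0.24 = 0.76
a ∧ ¬b = min(0.54, 0.76) = 0.54
So the right-hand bound is a ∧ ¬b = 0.54.
The residuum of the Łukasiewicz t-norm gives the supremum: min(1, 1 − 1.00 + 0.54).
1 − 1.00 + 0.54 = 0.54, so t = min(1, 0.54) = 0.54.
Check: 1.00 ⊗ 0.54 = max(0, 0.54) = 0.54 ≤ 0.54.

0.54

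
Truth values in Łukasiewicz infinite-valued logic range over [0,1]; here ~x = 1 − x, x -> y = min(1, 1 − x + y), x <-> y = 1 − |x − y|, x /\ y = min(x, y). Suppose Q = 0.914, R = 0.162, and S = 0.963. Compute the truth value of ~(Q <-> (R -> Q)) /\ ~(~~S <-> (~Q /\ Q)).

0.086

R -> Q = min(1, 1 − 0.162 + 0.914) = min(1, 1.752) = 1.000
Q <-> (R -> Q) = 1 − |0.914 − 1.000| = 1 − 0.086 = 0.914
~(Q <-> (R -> Q)) = 1 − 0.914 = 0.086
~S = 1 − 0.963 = 0.037
~~S = 1 − 0.037 = 0.963
~Q = 1 − 0.914 = 0.086
~Q /\ Q = min(0.086, 0.914) = 0.086
~~S <-> (~Q /\ Q) = 1 − |0.963 − 0.086| = 1 − 0.877 = 0.123
~(~~S <-> (~Q /\ Q)) = 1 − 0.123 = 0.877
~(Q <-> (R -> Q)) /\ ~(~~S <-> (~Q /\ Q)) = min(0.086, 0.877) = 0.086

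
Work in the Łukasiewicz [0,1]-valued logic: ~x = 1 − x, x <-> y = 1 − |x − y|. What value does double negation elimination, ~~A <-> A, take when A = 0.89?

~A = 1 − 0.89 = 0.11
~~A = 1 − 0.11 = 0.89
~~A <-> A = 1 − |0.89 − 0.89| = 1 − 0.00 = 1.00
(As expected: always 1 in Ł∞ since negation is involutive.)

1.00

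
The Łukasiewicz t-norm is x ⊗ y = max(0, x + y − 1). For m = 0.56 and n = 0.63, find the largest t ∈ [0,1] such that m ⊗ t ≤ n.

1.00

The residuum of the Łukasiewicz t-norm gives the supremum: min(1, 1 − 0.56 + 0.63).
1 − 0.56 + 0.63 = 1.07, so t = min(1, 1.07) = 1.00.
Check: 0.56 ⊗ 1.00 = max(0, 0.56) = 0.56 ≤ 0.63.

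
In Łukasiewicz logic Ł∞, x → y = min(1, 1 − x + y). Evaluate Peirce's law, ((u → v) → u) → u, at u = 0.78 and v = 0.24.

u → v = min(1, 1 − 0.78 + 0.24) = min(1, 0.46) = 0.46
(u → v) → u = min(1, 1 − 0.46 + 0.78) = min(1, 1.32) = 1.00
((u → v) → u) → u = min(1, 1 − 1.00 + 0.78) = min(1, 0.78) = 0.78
(The value 0.78 < 1 shows this instance is not satisfied; not a Ł∞-tautology in general.)

0.78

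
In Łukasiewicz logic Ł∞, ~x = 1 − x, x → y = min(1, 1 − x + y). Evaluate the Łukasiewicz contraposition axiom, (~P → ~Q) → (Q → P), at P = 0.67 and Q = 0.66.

~P = 1 − 0.67 = 0.33
~Q = 1 − 0.66 = 0.34
~P → ~Q = min(1, 1 − 0.33 + 0.34) = min(1, 1.01) = 1.00
Q → P = min(1, 1 − 0.66 + 0.67) = min(1, 1.01) = 1.00
(~P → ~Q) → (Q → P) = min(1, 1 − 1.00 + 1.00) = min(1, 1.00) = 1.00
(As expected: an axiom of Ł∞, always 1.)

1.00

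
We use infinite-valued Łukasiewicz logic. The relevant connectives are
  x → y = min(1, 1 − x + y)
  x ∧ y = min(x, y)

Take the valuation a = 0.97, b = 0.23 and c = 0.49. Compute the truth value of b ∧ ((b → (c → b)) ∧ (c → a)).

c → b = min(1, 1 − 0.49 + 0.23) = min(1, 0.74) = 0.74
b → (c → b) = min(1, 1 − 0.23 + 0.74) = min(1, 1.51) = 1.00
c → a = min(1, 1 − 0.49 + 0.97) = min(1, 1.48) = 1.00
(b → (c → b)) ∧ (c → a) = min(1.00, 1.00) = 1.00
b ∧ ((b → (c → b)) ∧ (c → a)) = min(0.23, 1.00) = 0.23

0.23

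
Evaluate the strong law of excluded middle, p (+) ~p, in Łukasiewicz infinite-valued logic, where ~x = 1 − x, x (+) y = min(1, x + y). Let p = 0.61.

1.00

~p = 1 − 0.61 = 0.39
p (+) ~p = min(1, 0.61 + 0.39) = min(1, 1.00) = 1.00
(As expected: always 1 in Ł∞ since a ⊕ (1−a) = 1.)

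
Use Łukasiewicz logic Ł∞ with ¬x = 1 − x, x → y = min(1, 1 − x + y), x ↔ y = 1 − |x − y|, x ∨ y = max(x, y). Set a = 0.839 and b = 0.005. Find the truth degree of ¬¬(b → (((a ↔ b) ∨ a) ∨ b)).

a ↔ b = 1 − |0.839 − 0.005| = 1 − 0.834 = 0.166
(a ↔ b) ∨ a = max(0.166, 0.839) = 0.839
((a ↔ b) ∨ a) ∨ b = max(0.839, 0.005) = 0.839
b → (((a ↔ b) ∨ a) ∨ b) = min(1, 1 − 0.005 + 0.839) = min(1, 1.834) = 1.000
¬(b → (((a ↔ b) ∨ a) ∨ b)) = 1 − 1.000 = 0.000
¬¬(b → (((a ↔ b) ∨ a) ∨ b)) = 1 − 0.000 = 1.000

1.000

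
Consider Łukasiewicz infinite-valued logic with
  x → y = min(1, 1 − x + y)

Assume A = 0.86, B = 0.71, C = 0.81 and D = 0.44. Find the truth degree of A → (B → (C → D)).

C → D = min(1, 1 − 0.81 + 0.44) = min(1, 0.63) = 0.63
B → (C → D) = min(1, 1 − 0.71 + 0.63) = min(1, 0.92) = 0.92
A → (B → (C → D)) = min(1, 1 − 0.86 + 0.92) = min(1, 1.06) = 1.00

1.00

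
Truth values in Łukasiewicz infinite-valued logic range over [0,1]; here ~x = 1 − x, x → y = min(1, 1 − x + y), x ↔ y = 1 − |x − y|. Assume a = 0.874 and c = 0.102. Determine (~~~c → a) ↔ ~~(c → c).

0.976

~c = 1 − 0.102 = 0.898
~~c = 1 − 0.898 = 0.102
~~~c = 1 − 0.102 = 0.898
~~~c → a = min(1, 1 − 0.898 + 0.874) = min(1, 0.976) = 0.976
c → c = min(1, 1 − 0.102 + 0.102) = min(1, 1.000) = 1.000
~(c → c) = 1 − 1.000 = 0.000
~~(c → c) = 1 − 0.000 = 1.000
(~~~c → a) ↔ ~~(c → c) = 1 − |0.976 − 1.000| = 1 − 0.024 = 0.976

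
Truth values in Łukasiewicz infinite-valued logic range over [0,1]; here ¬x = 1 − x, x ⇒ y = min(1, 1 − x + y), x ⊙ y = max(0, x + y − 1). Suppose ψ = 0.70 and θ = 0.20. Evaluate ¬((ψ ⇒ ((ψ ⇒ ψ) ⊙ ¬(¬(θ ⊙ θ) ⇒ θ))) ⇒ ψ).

ψ ⇒ ψ = min(1, 1 − 0.70 + 0.70) = min(1, 1.00) = 1.00
θ ⊙ θ = max(0, 0.20 + 0.20 − 1) = max(0, -0.60) = 0.00
¬(θ ⊙ θ) = 1 − 0.00 = 1.00
¬(θ ⊙ θ) ⇒ θ = min(1, 1 − 1.00 + 0.20) = min(1, 0.20) = 0.20
¬(¬(θ ⊙ θ) ⇒ θ) = 1 − 0.20 = 0.80
(ψ ⇒ ψ) ⊙ ¬(¬(θ ⊙ θ) ⇒ θ) = max(0, 1.00 + 0.80 − 1) = max(0, 0.80) = 0.80
ψ ⇒ ((ψ ⇒ ψ) ⊙ ¬(¬(θ ⊙ θ) ⇒ θ)) = min(1, 1 − 0.70 + 0.80) = min(1, 1.10) = 1.00
(ψ ⇒ ((ψ ⇒ ψ) ⊙ ¬(¬(θ ⊙ θ) ⇒ θ))) ⇒ ψ = min(1, 1 − 1.00 + 0.70) = min(1, 0.70) = 0.70
¬((ψ ⇒ ((ψ ⇒ ψ) ⊙ ¬(¬(θ ⊙ θ) ⇒ θ))) ⇒ ψ) = 1 − 0.70 = 0.30

0.30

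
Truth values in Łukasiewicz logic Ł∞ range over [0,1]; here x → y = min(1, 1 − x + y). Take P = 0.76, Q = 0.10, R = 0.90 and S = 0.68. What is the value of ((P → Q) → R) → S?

0.68

P → Q = min(1, 1 − 0.76 + 0.10) = min(1, 0.34) = 0.34
(P → Q) → R = min(1, 1 − 0.34 + 0.90) = min(1, 1.56) = 1.00
((P → Q) → R) → S = min(1, 1 − 1.00 + 0.68) = min(1, 0.68) = 0.68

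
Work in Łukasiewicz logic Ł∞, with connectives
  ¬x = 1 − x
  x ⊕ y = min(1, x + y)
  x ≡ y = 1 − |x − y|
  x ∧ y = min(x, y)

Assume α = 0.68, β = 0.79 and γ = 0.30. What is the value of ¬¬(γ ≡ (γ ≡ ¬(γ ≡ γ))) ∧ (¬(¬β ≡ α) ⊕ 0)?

0.47

γ ≡ γ = 1 − |0.30 − 0.30| = 1 − 0.00 = 1.00
¬(γ ≡ γ) = 1 − 1.00 = 0.00
γ ≡ ¬(γ ≡ γ) = 1 − |0.30 − 0.00| = 1 − 0.30 = 0.70
γ ≡ (γ ≡ ¬(γ ≡ γ)) = 1 − |0.30 − 0.70| = 1 − 0.40 = 0.60
¬(γ ≡ (γ ≡ ¬(γ ≡ γ))) = 1 − 0.60 = 0.40
¬¬(γ ≡ (γ ≡ ¬(γ ≡ γ))) = 1 − 0.40 = 0.60
¬β = 1 − 0.79 = 0.21
¬β ≡ α = 1 − |0.21 − 0.68| = 1 − 0.47 = 0.53
¬(¬β ≡ α) = 1 − 0.53 = 0.47
¬(¬β ≡ α) ⊕ 0 = min(1, 0.47 + 0.00) = min(1, 0.47) = 0.47
¬¬(γ ≡ (γ ≡ ¬(γ ≡ γ))) ∧ (¬(¬β ≡ α) ⊕ 0) = min(0.60, 0.47) = 0.47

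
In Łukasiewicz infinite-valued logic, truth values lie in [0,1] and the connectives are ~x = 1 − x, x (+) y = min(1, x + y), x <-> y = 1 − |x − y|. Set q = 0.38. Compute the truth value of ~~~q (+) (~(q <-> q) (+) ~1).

~q = 1 − 0.38 = 0.62
~~q = 1 − 0.62 = 0.38
~~~q = 1 − 0.38 = 0.62
q <-> q = 1 − |0.38 − 0.38| = 1 − 0.00 = 1.00
~(q <-> q) = 1 − 1.00 = 0.00
~1 = 1 − 1.00 = 0.00
~(q <-> q) (+) ~1 = min(1, 0.00 + 0.00) = min(1, 0.00) = 0.00
~~~q (+) (~(q <-> q) (+) ~1) = min(1, 0.62 + 0.00) = min(1, 0.62) = 0.62

0.62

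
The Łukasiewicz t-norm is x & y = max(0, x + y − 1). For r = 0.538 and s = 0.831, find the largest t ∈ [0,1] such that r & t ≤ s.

1.000

The residuum of the Łukasiewicz t-norm gives the supremum: min(1, 1 − 0.538 + 0.831).
1 − 0.538 + 0.831 = 1.293, so t = min(1, 1.293) = 1.000.
Check: 0.538 & 1.000 = max(0, 0.538) = 0.538 ≤ 0.831.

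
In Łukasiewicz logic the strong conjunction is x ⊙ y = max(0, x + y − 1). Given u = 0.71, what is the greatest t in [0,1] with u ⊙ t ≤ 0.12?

0.41

The residuum of the Łukasiewicz t-norm gives the supremum: min(1, 1 − 0.71 + 0.12).
1 − 0.71 + 0.12 = 0.41, so t = min(1, 0.41) = 0.41.
Check: 0.71 ⊙ 0.41 = max(0, 0.12) = 0.12 ≤ 0.12.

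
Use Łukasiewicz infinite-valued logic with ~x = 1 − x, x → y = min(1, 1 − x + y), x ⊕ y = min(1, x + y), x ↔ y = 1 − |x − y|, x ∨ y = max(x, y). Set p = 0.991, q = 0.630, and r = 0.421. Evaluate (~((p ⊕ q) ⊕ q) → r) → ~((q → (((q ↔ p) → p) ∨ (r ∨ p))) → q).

p ⊕ q = min(1, 0.991 + 0.630) = min(1, 1.621) = 1.000
(p ⊕ q) ⊕ q = min(1, 1.000 + 0.630) = min(1, 1.630) = 1.000
~((p ⊕ q) ⊕ q) = 1 − 1.000 = 0.000
~((p ⊕ q) ⊕ q) → r = min(1, 1 − 0.000 + 0.421) = min(1, 1.421) = 1.000
q ↔ p = 1 − |0.630 − 0.991| = 1 − 0.361 = 0.639
(q ↔ p) → p = min(1, 1 − 0.639 + 0.991) = min(1, 1.352) = 1.000
r ∨ p = max(0.421, 0.991) = 0.991
((q ↔ p) → p) ∨ (r ∨ p) = max(1.000, 0.991) = 1.000
q → (((q ↔ p) → p) ∨ (r ∨ p)) = min(1, 1 − 0.630 + 1.000) = min(1, 1.370) = 1.000
(q → (((q ↔ p) → p) ∨ (r ∨ p))) → q = min(1, 1 − 1.000 + 0.630) = min(1, 0.630) = 0.630
~((q → (((q ↔ p) → p) ∨ (r ∨ p))) → q) = 1 − 0.630 = 0.370
(~((p ⊕ q) ⊕ q) → r) → ~((q → (((q ↔ p) → p) ∨ (r ∨ p))) → q) = min(1, 1 − 1.000 + 0.370) = min(1, 0.370) = 0.370

0.370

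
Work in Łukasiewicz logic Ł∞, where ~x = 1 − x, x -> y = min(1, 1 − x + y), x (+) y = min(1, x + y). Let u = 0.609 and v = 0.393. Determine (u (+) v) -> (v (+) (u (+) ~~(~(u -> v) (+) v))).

1.000

u (+) v = min(1, 0.609 + 0.393) = min(1, 1.002) = 1.000
u -> v = min(1, 1 − 0.609 + 0.393) = min(1, 0.784) = 0.784
~(u -> v) = 1 − 0.784 = 0.216
~(u -> v) (+) v = min(1, 0.216 + 0.393) = min(1, 0.609) = 0.609
~(~(u -> v) (+) v) = 1 − 0.609 = 0.391
~~(~(u -> v) (+) v) = 1 − 0.391 = 0.609
u (+) ~~(~(u -> v) (+) v) = min(1, 0.609 + 0.609) = min(1, 1.218) = 1.000
v (+) (u (+) ~~(~(u -> v) (+) v)) = min(1, 0.393 + 1.000) = min(1, 1.393) = 1.000
(u (+) v) -> (v (+) (u (+) ~~(~(u -> v) (+) v))) = min(1, 1 − 1.000 + 1.000) = min(1, 1.000) = 1.000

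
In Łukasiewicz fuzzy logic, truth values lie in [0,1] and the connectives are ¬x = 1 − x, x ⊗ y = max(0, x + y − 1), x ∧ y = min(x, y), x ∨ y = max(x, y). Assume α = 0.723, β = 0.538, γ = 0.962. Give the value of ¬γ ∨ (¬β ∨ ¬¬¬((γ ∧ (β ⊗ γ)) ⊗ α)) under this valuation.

0.777

¬γ = 1 − 0.962 = 0.038
¬β = 1 − 0.538 = 0.462
β ⊗ γ = max(0, 0.538 + 0.962 − 1) = max(0, 0.500) = 0.500
γ ∧ (β ⊗ γ) = min(0.962, 0.500) = 0.500
(γ ∧ (β ⊗ γ)) ⊗ α = max(0, 0.500 + 0.723 − 1) = max(0, 0.223) = 0.223
¬((γ ∧ (β ⊗ γ)) ⊗ α) = 1 − 0.223 = 0.777
¬¬((γ ∧ (β ⊗ γ)) ⊗ α) = 1 − 0.777 = 0.223
¬¬¬((γ ∧ (β ⊗ γ)) ⊗ α) = 1 − 0.223 = 0.777
¬β ∨ ¬¬¬((γ ∧ (β ⊗ γ)) ⊗ α) = max(0.462, 0.777) = 0.777
¬γ ∨ (¬β ∨ ¬¬¬((γ ∧ (β ⊗ γ)) ⊗ α)) = max(0.038, 0.777) = 0.777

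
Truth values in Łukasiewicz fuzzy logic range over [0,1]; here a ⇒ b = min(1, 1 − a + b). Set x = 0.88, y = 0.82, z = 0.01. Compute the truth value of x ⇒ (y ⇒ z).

y ⇒ z = min(1, 1 − 0.82 + 0.01) = min(1, 0.19) = 0.19
x ⇒ (y ⇒ z) = min(1, 1 − 0.88 + 0.19) = min(1, 0.31) = 0.31

0.31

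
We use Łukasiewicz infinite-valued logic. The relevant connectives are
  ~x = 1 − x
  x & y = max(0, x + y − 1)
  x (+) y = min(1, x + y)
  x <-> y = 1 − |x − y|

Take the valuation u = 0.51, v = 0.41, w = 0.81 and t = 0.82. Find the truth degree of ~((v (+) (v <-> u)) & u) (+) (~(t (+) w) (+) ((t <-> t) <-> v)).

0.90

v <-> u = 1 − |0.41 − 0.51| = 1 − 0.10 = 0.90
v (+) (v <-> u) = min(1, 0.41 + 0.90) = min(1, 1.31) = 1.00
(v (+) (v <-> u)) & u = max(0, 1.00 + 0.51 − 1) = max(0, 0.51) = 0.51
~((v (+) (v <-> u)) & u) = 1 − 0.51 = 0.49
t (+) w = min(1, 0.82 + 0.81) = min(1, 1.63) = 1.00
~(t (+) w) = 1 − 1.00 = 0.00
t <-> t = 1 − |0.82 − 0.82| = 1 − 0.00 = 1.00
(t <-> t) <-> v = 1 − |1.00 − 0.41| = 1 − 0.59 = 0.41
~(t (+) w) (+) ((t <-> t) <-> v) = min(1, 0.00 + 0.41) = min(1, 0.41) = 0.41
~((v (+) (v <-> u)) & u) (+) (~(t (+) w) (+) ((t <-> t) <-> v)) = min(1, 0.49 + 0.41) = min(1, 0.90) = 0.90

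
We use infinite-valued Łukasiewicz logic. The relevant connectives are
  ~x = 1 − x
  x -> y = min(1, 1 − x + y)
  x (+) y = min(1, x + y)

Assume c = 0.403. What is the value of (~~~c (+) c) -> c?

~c = 1 − 0.403 = 0.597
~~c = 1 − 0.597 = 0.403
~~~c = 1 − 0.403 = 0.597
~~~c (+) c = min(1, 0.597 + 0.403) = min(1, 1.000) = 1.000
(~~~c (+) c) -> c = min(1, 1 − 1.000 + 0.403) = min(1, 0.403) = 0.403

0.403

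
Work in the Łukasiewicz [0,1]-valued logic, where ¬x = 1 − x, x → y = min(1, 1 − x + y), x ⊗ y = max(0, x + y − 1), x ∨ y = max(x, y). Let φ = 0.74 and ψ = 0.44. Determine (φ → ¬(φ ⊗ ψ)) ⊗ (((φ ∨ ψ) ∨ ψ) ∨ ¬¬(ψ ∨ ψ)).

φ ⊗ ψ = max(0, 0.74 + 0.44 − 1) = max(0, 0.18) = 0.18
¬(φ ⊗ ψ) = 1 − 0.18 = 0.82
φ → ¬(φ ⊗ ψ) = min(1, 1 − 0.74 + 0.82) = min(1, 1.08) = 1.00
φ ∨ ψ = max(0.74, 0.44) = 0.74
(φ ∨ ψ) ∨ ψ = max(0.74, 0.44) = 0.74
ψ ∨ ψ = max(0.44, 0.44) = 0.44
¬(ψ ∨ ψ) = 1 − 0.44 = 0.56
¬¬(ψ ∨ ψ) = 1 − 0.56 = 0.44
((φ ∨ ψ) ∨ ψ) ∨ ¬¬(ψ ∨ ψ) = max(0.74, 0.44) = 0.74
(φ → ¬(φ ⊗ ψ)) ⊗ (((φ ∨ ψ) ∨ ψ) ∨ ¬¬(ψ ∨ ψ)) = max(0, 1.00 + 0.74 − 1) = max(0, 0.74) = 0.74

0.74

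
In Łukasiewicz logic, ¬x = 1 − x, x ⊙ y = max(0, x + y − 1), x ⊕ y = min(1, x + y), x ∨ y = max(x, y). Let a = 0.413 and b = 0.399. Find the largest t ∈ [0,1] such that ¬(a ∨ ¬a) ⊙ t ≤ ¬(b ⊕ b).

¬a = 1 − 0.413 = 0.587
a ∨ ¬a = max(0.413, 0.587) = 0.587
¬(a ∨ ¬a) = 1 − 0.587 = 0.413
So the left factor is ¬(a ∨ ¬a) = 0.413.
b ⊕ b = min(1, 0.399 + 0.399) = min(1, 0.798) = 0.798
¬(b ⊕ b) = 1 − 0.798 = 0.202
So the right-hand bound is ¬(b ⊕ b) = 0.202.
The residuum of the Łukasiewicz t-norm gives the supremum: min(1, 1 − 0.413 + 0.202).
1 − 0.413 + 0.202 = 0.789, so t = min(1, 0.789) = 0.789.
Check: 0.413 ⊙ 0.789 = max(0, 0.202) = 0.202 ≤ 0.202.

0.789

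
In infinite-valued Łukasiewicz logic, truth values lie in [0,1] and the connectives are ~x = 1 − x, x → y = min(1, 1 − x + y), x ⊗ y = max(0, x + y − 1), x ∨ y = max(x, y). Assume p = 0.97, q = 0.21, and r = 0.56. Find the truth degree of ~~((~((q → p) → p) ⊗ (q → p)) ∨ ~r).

0.44

q → p = min(1, 1 − 0.21 + 0.97) = min(1, 1.76) = 1.00
(q → p) → p = min(1, 1 − 1.00 + 0.97) = min(1, 0.97) = 0.97
~((q → p) → p) = 1 − 0.97 = 0.03
~((q → p) → p) ⊗ (q → p) = max(0, 0.03 + 1.00 − 1) = max(0, 0.03) = 0.03
~r = 1 − 0.56 = 0.44
(~((q → p) → p) ⊗ (q → p)) ∨ ~r = max(0.03, 0.44) = 0.44
~((~((q → p) → p) ⊗ (q → p)) ∨ ~r) = 1 − 0.44 = 0.56
~~((~((q → p) → p) ⊗ (q → p)) ∨ ~r) = 1 − 0.56 = 0.44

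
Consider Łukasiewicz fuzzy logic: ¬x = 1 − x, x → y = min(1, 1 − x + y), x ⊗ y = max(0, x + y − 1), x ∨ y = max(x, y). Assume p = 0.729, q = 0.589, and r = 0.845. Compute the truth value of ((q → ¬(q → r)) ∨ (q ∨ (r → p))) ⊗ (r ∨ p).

0.729

q → r = min(1, 1 − 0.589 + 0.845) = min(1, 1.256) = 1.000
¬(q → r) = 1 − 1.000 = 0.000
q → ¬(q → r) = min(1, 1 − 0.589 + 0.000) = min(1, 0.411) = 0.411
r → p = min(1, 1 − 0.845 + 0.729) = min(1, 0.884) = 0.884
q ∨ (r → p) = max(0.589, 0.884) = 0.884
(q → ¬(q → r)) ∨ (q ∨ (r → p)) = max(0.411, 0.884) = 0.884
r ∨ p = max(0.845, 0.729) = 0.845
((q → ¬(q → r)) ∨ (q ∨ (r → p))) ⊗ (r ∨ p) = max(0, 0.884 + 0.845 − 1) = max(0, 0.729) = 0.729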